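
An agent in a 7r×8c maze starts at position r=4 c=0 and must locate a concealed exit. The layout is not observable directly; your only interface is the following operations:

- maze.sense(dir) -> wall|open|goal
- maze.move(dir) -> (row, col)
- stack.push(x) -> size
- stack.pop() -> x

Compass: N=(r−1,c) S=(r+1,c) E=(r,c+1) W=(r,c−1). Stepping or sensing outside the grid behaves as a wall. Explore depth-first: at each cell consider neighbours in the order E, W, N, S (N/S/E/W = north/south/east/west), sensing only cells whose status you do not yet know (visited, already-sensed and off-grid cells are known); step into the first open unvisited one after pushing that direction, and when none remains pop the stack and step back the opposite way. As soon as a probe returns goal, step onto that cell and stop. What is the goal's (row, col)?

$ sense dir→east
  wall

$ sense dir→north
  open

$ push x→north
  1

$ move dir→north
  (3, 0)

$ sense dir→east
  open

$ push x→east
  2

$ move dir→east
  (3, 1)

$ sense dir→east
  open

$ push x→east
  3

$ move dir→east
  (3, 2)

$ sense dir→east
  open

$ push x→east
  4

$ move dir→east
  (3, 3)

$ sense dir→east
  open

$ push x→east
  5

$ move dir→east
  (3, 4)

$ sense dir→east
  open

$ push x→east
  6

$ move dir→east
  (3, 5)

$ sense dir→east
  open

$ push x→east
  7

$ move dir→east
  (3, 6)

$ sense dir→east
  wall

$ sense dir→north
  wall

$ sense dir→south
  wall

$ pop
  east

$ move dir→west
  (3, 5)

$ sense dir→north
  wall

$ sense dir→south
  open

$ push x→south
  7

$ move dir→south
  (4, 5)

$ sense dir→west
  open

$ push x→west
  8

$ move dir→west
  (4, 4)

$ sense dir→west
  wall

$ sense dir→south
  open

$ push x→south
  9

$ move dir→south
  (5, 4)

$ sense dir→east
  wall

$ sense dir→west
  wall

$ sense dir→south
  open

$ push x→south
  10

$ move dir→south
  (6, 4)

$ sense dir→east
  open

$ push x→east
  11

$ move dir→east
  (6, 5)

$ sense dir→east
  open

$ push x→east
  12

$ move dir→east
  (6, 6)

$ sense dir→east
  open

$ push x→east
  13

$ move dir→east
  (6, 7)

$ sense dir→north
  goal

$ move dir→north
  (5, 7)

Answer: (5, 7)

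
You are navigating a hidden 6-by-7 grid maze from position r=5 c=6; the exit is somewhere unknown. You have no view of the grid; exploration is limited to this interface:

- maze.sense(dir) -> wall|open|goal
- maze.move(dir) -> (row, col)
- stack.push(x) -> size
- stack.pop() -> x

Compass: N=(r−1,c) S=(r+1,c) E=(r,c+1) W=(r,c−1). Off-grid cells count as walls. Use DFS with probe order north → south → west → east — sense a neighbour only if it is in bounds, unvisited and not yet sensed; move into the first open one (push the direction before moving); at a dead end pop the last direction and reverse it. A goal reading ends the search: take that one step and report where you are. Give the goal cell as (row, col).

==> sense(dir: north)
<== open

==> push(x: north)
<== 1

==> move(dir: north)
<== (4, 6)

==> sense(dir: north)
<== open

==> push(x: north)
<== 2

==> move(dir: north)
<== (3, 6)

==> sense(dir: north)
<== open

==> push(x: north)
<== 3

==> move(dir: north)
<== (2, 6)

==> sense(dir: north)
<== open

==> push(x: north)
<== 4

==> move(dir: north)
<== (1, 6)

==> sense(dir: north)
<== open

==> push(x: north)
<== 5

==> move(dir: north)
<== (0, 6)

==> sense(dir: west)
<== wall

==> pop()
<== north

==> move(dir: south)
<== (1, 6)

==> sense(dir: west)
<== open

==> push(x: west)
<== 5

==> move(dir: west)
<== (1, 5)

==> sense(dir: south)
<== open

==> push(x: south)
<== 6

==> move(dir: south)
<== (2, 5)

==> sense(dir: south)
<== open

==> push(x: south)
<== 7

==> move(dir: south)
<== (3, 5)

==> sense(dir: south)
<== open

==> push(x: south)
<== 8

==> move(dir: south)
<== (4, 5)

==> sense(dir: south)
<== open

==> push(x: south)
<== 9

==> move(dir: south)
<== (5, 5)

==> sense(dir: west)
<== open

==> push(x: west)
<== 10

==> move(dir: west)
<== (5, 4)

==> sense(dir: north)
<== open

==> push(x: north)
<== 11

==> move(dir: north)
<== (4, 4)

==> sense(dir: north)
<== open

==> push(x: north)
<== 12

==> move(dir: north)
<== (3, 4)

==> sense(dir: north)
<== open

==> push(x: north)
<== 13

==> move(dir: north)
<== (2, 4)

==> sense(dir: north)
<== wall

==> sense(dir: west)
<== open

==> push(x: west)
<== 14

==> move(dir: west)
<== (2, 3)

==> sense(dir: north)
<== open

==> push(x: north)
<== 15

==> move(dir: north)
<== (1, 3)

==> sense(dir: north)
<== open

==> push(x: north)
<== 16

==> move(dir: north)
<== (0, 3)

==> sense(dir: west)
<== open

==> push(x: west)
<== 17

==> move(dir: west)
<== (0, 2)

==> sense(dir: south)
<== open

==> push(x: south)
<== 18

==> move(dir: south)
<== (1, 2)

==> sense(dir: south)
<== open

==> push(x: south)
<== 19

==> move(dir: south)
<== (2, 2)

==> sense(dir: south)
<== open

==> push(x: south)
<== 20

==> move(dir: south)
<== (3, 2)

==> sense(dir: south)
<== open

==> push(x: south)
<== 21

==> move(dir: south)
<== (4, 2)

==> sense(dir: south)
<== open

==> push(x: south)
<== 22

==> move(dir: south)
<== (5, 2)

==> sense(dir: west)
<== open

==> push(x: west)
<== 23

==> move(dir: west)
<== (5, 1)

==> sense(dir: north)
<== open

==> push(x: north)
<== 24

==> move(dir: north)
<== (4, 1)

==> sense(dir: north)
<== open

==> push(x: north)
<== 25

==> move(dir: north)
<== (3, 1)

==> sense(dir: north)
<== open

==> push(x: north)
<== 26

==> move(dir: north)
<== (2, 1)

==> sense(dir: north)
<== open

==> push(x: north)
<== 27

==> move(dir: north)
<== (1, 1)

==> sense(dir: north)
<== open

==> push(x: north)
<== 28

==> move(dir: north)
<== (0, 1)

==> sense(dir: west)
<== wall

==> pop()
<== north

==> move(dir: south)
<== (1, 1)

==> sense(dir: west)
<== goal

==> move(dir: west)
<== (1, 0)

Answer: (1, 0)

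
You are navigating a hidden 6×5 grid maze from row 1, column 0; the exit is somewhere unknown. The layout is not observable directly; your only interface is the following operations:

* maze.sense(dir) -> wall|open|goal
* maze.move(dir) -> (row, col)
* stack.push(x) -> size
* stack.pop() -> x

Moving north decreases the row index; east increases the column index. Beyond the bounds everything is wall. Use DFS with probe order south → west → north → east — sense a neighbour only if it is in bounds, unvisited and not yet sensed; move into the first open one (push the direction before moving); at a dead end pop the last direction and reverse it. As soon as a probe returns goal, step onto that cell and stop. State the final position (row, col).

→ sense(dir: south)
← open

→ push(x: south)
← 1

→ move(dir: south)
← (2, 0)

→ sense(dir: south)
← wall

→ sense(dir: east)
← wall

→ pop()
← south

→ move(dir: north)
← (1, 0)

→ sense(dir: north)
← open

→ push(x: north)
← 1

→ move(dir: north)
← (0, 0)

→ sense(dir: east)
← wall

→ pop()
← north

→ move(dir: south)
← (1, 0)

→ sense(dir: east)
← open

→ push(x: east)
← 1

→ move(dir: east)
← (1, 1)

→ sense(dir: east)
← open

→ push(x: east)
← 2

→ move(dir: east)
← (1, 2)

→ sense(dir: south)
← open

→ push(x: south)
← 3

→ move(dir: south)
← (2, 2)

→ sense(dir: south)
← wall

→ sense(dir: east)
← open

→ push(x: east)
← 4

→ move(dir: east)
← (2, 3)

→ sense(dir: south)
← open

→ push(x: south)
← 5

→ move(dir: south)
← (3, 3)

→ sense(dir: south)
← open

→ push(x: south)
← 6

→ move(dir: south)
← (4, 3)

→ sense(dir: south)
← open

→ push(x: south)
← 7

→ move(dir: south)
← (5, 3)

→ sense(dir: west)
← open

→ push(x: west)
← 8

→ move(dir: west)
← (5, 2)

→ sense(dir: west)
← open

→ push(x: west)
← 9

→ move(dir: west)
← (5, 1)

→ sense(dir: west)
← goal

→ move(dir: west)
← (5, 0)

Answer: (5, 0)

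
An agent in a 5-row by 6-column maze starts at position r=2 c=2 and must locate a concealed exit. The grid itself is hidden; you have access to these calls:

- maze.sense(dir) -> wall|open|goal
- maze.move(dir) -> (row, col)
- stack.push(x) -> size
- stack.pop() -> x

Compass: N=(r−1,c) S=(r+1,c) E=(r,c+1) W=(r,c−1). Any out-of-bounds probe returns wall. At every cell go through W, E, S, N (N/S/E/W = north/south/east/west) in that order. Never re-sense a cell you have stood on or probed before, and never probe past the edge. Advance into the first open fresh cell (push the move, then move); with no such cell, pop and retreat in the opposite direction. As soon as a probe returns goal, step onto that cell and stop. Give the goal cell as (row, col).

Calling maze.sense on dir→west, → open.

Next I call stack.push on x→west, : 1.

I invoke maze.move on dir→west, and get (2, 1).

Then maze.sense on dir→west, and get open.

I invoke stack.push on x→west, → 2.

I invoke maze.move on dir→west, and see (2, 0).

I use maze.sense on dir→south, and get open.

I invoke stack.push on x→south, → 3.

I use maze.move on dir→south, and get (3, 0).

I use maze.sense on dir→east, yielding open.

I call stack.push on x→east, and see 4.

I invoke maze.move on dir→east, and get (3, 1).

Then maze.sense on dir→east, and see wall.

Next I call maze.sense on dir→south, yielding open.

Invoking stack.push on x→south, and see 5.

Invoking maze.move on dir→south, and get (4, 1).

I try maze.sense on dir→west, and get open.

Then stack.push on x→west, giving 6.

Invoking maze.move on dir→west, — result: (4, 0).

Calling stack.pop(), → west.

Next I call maze.move on dir→east, : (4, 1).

I try maze.sense on dir→east, giving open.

Now I run stack.push on x→east, → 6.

Calling maze.move on dir→east, which returns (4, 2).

Next I call maze.sense on dir→east, which returns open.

Next I call stack.push on x→east, and observe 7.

I invoke maze.move on dir→east, and see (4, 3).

I invoke maze.sense on dir→east, and get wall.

Using maze.sense on dir→north, yielding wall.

Using stack.pop(), giving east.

Then maze.move on dir→west, — result: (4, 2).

I invoke stack.pop(), giving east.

I try maze.move on dir→west, and see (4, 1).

Then stack.pop, yielding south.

Calling maze.move on dir→north, giving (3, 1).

I invoke stack.pop, giving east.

Using maze.move on dir→west, which returns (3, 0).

I try stack.pop, and get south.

I run maze.move on dir→north, which returns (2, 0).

Using maze.sense on dir→north, and get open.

I try stack.push on x→north, which returns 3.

I try maze.move on dir→north, which returns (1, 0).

Now I run maze.sense on dir→east, which returns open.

I call stack.push on x→east, → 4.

I use maze.move on dir→east, and observe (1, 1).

Invoking maze.sense on dir→east, and see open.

Calling stack.push on x→east, which returns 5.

Next I call maze.move on dir→east, — result: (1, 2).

Next I call maze.sense on dir→east, and observe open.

Calling stack.push on x→east, and observe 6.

Calling maze.move on dir→east, yielding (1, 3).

Then maze.sense on dir→east, → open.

I use stack.push on x→east, → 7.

Using maze.move on dir→east, yielding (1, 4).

Invoking maze.sense on dir→east, which returns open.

Calling stack.push on x→east, and observe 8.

Now I run maze.move on dir→east, which returns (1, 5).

Invoking maze.sense on dir→south, — result: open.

I try stack.push on x→south, giving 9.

I use maze.move on dir→south, → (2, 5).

Now I run maze.sense on dir→west, and see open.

Calling stack.push on x→west, and observe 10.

Calling maze.move on dir→west, yielding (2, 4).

Using maze.sense on dir→west, → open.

Calling stack.push on x→west, and observe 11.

Now I run maze.move on dir→west, yielding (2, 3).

I use stack.pop, → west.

Then maze.move on dir→east, and observe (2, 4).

I use maze.sense on dir→south, and see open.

I run stack.push on x→south, yielding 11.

Invoking maze.move on dir→south, → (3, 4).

I try maze.sense on dir→east, and observe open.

Now I run stack.push on x→east, : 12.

I try maze.move on dir→east, and see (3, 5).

I run maze.sense on dir→south, which returns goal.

I run maze.move on dir→south, and get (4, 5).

Answer: (4, 5)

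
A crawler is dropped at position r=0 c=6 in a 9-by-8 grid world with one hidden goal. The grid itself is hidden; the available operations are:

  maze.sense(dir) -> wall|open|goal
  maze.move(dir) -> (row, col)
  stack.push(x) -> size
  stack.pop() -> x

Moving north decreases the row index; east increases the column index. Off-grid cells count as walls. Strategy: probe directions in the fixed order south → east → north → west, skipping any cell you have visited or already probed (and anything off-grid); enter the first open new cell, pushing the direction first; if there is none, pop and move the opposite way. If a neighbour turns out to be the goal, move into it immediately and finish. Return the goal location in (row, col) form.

! 1. sense(dir=south) -> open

! 2. push(x=south) -> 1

! 3. move(dir=south) -> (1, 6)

! 4. sense(dir=south) -> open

! 5. push(x=south) -> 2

! 6. move(dir=south) -> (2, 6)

! 7. sense(dir=south) -> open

! 8. push(x=south) -> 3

! 9. move(dir=south) -> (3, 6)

! 10. sense(dir=south) -> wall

! 11. sense(dir=east) -> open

! 12. push(x=east) -> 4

! 13. move(dir=east) -> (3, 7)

! 14. sense(dir=south) -> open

! 15. push(x=south) -> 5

! 16. move(dir=south) -> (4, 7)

! 17. sense(dir=south) -> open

! 18. push(x=south) -> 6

! 19. move(dir=south) -> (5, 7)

! 20. sense(dir=south) -> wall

! 21. sense(dir=west) -> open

! 22. push(x=west) -> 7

! 23. move(dir=west) -> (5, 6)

! 24. sense(dir=south) -> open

! 25. push(x=south) -> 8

! 26. move(dir=south) -> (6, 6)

! 27. sense(dir=south) -> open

! 28. push(x=south) -> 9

! 29. move(dir=south) -> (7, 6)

! 30. sense(dir=south) -> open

! 31. push(x=south) -> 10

! 32. move(dir=south) -> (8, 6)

! 33. sense(dir=east) -> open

! 34. push(x=east) -> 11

! 35. move(dir=east) -> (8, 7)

! 36. sense(dir=north) -> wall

! 37. pop() -> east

! 38. move(dir=west) -> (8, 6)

! 39. sense(dir=west) -> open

! 40. push(x=west) -> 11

! 41. move(dir=west) -> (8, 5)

! 42. sense(dir=north) -> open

! 43. push(x=north) -> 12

! 44. move(dir=north) -> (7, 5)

! 45. sense(dir=north) -> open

! 46. push(x=north) -> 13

! 47. move(dir=north) -> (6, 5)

! 48. sense(dir=north) -> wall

! 49. sense(dir=west) -> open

! 50. push(x=west) -> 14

! 51. move(dir=west) -> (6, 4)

! 52. sense(dir=south) -> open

! 53. push(x=south) -> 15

! 54. move(dir=south) -> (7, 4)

! 55. sense(dir=south) -> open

! 56. push(x=south) -> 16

! 57. move(dir=south) -> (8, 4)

! 58. sense(dir=west) -> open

! 59. push(x=west) -> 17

! 60. move(dir=west) -> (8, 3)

! 61. sense(dir=north) -> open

! 62. push(x=north) -> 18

! 63. move(dir=north) -> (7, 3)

! 64. sense(dir=north) -> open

! 65. push(x=north) -> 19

! 66. move(dir=north) -> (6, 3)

! 67. sense(dir=north) -> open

! 68. push(x=north) -> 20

! 69. move(dir=north) -> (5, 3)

! 70. sense(dir=east) -> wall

! 71. sense(dir=north) -> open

! 72. push(x=north) -> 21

! 73. move(dir=north) -> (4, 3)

! 74. sense(dir=east) -> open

! 75. push(x=east) -> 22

! 76. move(dir=east) -> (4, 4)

! 77. sense(dir=east) -> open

! 78. push(x=east) -> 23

! 79. move(dir=east) -> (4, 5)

! 80. sense(dir=north) -> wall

! 81. pop() -> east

! 82. move(dir=west) -> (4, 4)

! 83. sense(dir=north) -> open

! 84. push(x=north) -> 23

! 85. move(dir=north) -> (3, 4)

! 86. sense(dir=north) -> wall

! 87. sense(dir=west) -> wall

! 88. pop() -> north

! 89. move(dir=south) -> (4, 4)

! 90. pop() -> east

! 91. move(dir=west) -> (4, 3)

! 92. sense(dir=west) -> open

! 93. push(x=west) -> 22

! 94. move(dir=west) -> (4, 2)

! 95. sense(dir=south) -> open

! 96. push(x=south) -> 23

! 97. move(dir=south) -> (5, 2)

! 98. sense(dir=south) -> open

! 99. push(x=south) -> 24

! 100. move(dir=south) -> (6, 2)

! 101. sense(dir=south) -> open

! 102. push(x=south) -> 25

! 103. move(dir=south) -> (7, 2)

! 104. sense(dir=south) -> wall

! 105. sense(dir=west) -> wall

! 106. pop() -> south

! 107. move(dir=north) -> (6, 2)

! 108. sense(dir=west) -> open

! 109. push(x=west) -> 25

! 110. move(dir=west) -> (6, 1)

! 111. sense(dir=north) -> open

! 112. push(x=north) -> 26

! 113. move(dir=north) -> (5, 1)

! 114. sense(dir=north) -> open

! 115. push(x=north) -> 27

! 116. move(dir=north) -> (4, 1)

! 117. sense(dir=north) -> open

! 118. push(x=north) -> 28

! 119. move(dir=north) -> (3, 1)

! 120. sense(dir=east) -> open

! 121. push(x=east) -> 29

! 122. move(dir=east) -> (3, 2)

! 123. sense(dir=north) -> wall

! 124. pop() -> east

! 125. move(dir=west) -> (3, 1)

! 126. sense(dir=north) -> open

! 127. push(x=north) -> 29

! 128. move(dir=north) -> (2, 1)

! 129. sense(dir=north) -> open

! 130. push(x=north) -> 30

! 131. move(dir=north) -> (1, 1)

! 132. sense(dir=east) -> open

! 133. push(x=east) -> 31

! 134. move(dir=east) -> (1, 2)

! 135. sense(dir=east) -> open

! 136. push(x=east) -> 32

! 137. move(dir=east) -> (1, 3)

! 138. sense(dir=south) -> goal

! 139. move(dir=south) -> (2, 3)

Answer: (2, 3)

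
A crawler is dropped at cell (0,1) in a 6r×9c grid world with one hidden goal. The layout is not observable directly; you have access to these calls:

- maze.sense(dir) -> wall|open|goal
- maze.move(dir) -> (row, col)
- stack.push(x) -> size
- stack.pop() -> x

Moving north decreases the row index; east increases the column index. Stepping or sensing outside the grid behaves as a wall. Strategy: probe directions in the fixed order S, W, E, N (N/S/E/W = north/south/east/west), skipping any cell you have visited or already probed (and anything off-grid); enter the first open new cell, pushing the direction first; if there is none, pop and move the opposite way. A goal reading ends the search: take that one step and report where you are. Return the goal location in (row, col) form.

$ maze.sense dir=south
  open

$ stack.push x=south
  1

$ maze.move dir=south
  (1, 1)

$ maze.sense dir=south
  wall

$ maze.sense dir=west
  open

$ stack.push x=west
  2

$ maze.move dir=west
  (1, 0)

$ maze.sense dir=south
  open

$ stack.push x=south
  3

$ maze.move dir=south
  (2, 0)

$ maze.sense dir=south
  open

$ stack.push x=south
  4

$ maze.move dir=south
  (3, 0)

$ maze.sense dir=south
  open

$ stack.push x=south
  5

$ maze.move dir=south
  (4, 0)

$ maze.sense dir=south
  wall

$ maze.sense dir=east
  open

$ stack.push x=east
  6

$ maze.move dir=east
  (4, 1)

$ maze.sense dir=south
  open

$ stack.push x=south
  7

$ maze.move dir=south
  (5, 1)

$ maze.sense dir=east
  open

$ stack.push x=east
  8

$ maze.move dir=east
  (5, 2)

$ maze.sense dir=east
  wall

$ maze.sense dir=north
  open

$ stack.push x=north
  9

$ maze.move dir=north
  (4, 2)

$ maze.sense dir=east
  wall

$ maze.sense dir=north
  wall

$ stack.pop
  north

$ maze.move dir=south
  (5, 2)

$ stack.pop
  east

$ maze.move dir=west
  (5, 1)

$ stack.pop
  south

$ maze.move dir=north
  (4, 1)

$ maze.sense dir=north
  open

$ stack.push x=north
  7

$ maze.move dir=north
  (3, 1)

$ stack.pop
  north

$ maze.move dir=south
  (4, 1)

$ stack.pop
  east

$ maze.move dir=west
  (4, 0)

$ stack.pop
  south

$ maze.move dir=north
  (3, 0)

$ stack.pop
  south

$ maze.move dir=north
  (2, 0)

$ stack.pop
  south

$ maze.move dir=north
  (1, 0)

$ maze.sense dir=north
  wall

$ stack.pop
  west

$ maze.move dir=east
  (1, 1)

$ maze.sense dir=east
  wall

$ stack.pop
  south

$ maze.move dir=north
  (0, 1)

$ maze.sense dir=east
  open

$ stack.push x=east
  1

$ maze.move dir=east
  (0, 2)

$ maze.sense dir=east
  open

$ stack.push x=east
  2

$ maze.move dir=east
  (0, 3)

$ maze.sense dir=south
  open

$ stack.push x=south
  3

$ maze.move dir=south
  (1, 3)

$ maze.sense dir=south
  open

$ stack.push x=south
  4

$ maze.move dir=south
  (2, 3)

$ maze.sense dir=south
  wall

$ maze.sense dir=west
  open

$ stack.push x=west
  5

$ maze.move dir=west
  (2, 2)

$ stack.pop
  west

$ maze.move dir=east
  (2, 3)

$ maze.sense dir=east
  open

$ stack.push x=east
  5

$ maze.move dir=east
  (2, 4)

$ maze.sense dir=south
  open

$ stack.push x=south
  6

$ maze.move dir=south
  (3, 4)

$ maze.sense dir=south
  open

$ stack.push x=south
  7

$ maze.move dir=south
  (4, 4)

$ maze.sense dir=south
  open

$ stack.push x=south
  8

$ maze.move dir=south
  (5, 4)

$ maze.sense dir=east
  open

$ stack.push x=east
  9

$ maze.move dir=east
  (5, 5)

$ maze.sense dir=east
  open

$ stack.push x=east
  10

$ maze.move dir=east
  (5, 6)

$ maze.sense dir=east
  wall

$ maze.sense dir=north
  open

$ stack.push x=north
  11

$ maze.move dir=north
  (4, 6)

$ maze.sense dir=west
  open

$ stack.push x=west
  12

$ maze.move dir=west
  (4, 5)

$ maze.sense dir=north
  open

$ stack.push x=north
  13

$ maze.move dir=north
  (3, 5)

$ maze.sense dir=east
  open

$ stack.push x=east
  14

$ maze.move dir=east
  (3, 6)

$ maze.sense dir=east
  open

$ stack.push x=east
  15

$ maze.move dir=east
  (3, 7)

$ maze.sense dir=south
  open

$ stack.push x=south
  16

$ maze.move dir=south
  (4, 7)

$ maze.sense dir=east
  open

$ stack.push x=east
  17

$ maze.move dir=east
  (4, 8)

$ maze.sense dir=south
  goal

$ maze.move dir=south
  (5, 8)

Answer: (5, 8)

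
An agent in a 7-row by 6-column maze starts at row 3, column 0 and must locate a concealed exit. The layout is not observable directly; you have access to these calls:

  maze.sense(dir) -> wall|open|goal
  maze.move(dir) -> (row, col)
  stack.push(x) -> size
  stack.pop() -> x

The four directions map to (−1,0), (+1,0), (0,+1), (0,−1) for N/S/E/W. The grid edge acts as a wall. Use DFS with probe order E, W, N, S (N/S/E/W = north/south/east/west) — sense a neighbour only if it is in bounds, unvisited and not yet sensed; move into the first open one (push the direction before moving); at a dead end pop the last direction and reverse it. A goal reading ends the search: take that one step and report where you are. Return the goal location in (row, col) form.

Do: sense[dir→east]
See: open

Do: push[x→east]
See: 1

Do: move[dir→east]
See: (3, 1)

Do: sense[dir→east]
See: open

Do: push[x→east]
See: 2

Do: move[dir→east]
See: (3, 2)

Do: sense[dir→east]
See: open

Do: push[x→east]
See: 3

Do: move[dir→east]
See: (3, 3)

Do: sense[dir→east]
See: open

Do: push[x→east]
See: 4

Do: move[dir→east]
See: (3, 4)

Do: sense[dir→east]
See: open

Do: push[x→east]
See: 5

Do: move[dir→east]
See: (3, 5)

Do: sense[dir→north]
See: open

Do: push[x→north]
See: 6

Do: move[dir→north]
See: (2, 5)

Do: sense[dir→west]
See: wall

Do: sense[dir→north]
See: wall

Do: pop[]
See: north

Do: move[dir→south]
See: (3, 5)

Do: sense[dir→south]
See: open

Do: push[x→south]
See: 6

Do: move[dir→south]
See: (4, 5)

Do: sense[dir→west]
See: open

Do: push[x→west]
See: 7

Do: move[dir→west]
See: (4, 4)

Do: sense[dir→west]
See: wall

Do: sense[dir→south]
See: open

Do: push[x→south]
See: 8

Do: move[dir→south]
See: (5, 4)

Do: sense[dir→east]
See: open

Do: push[x→east]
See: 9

Do: move[dir→east]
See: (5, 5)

Do: sense[dir→south]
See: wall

Do: pop[]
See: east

Do: move[dir→west]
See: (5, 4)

Do: sense[dir→west]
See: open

Do: push[x→west]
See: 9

Do: move[dir→west]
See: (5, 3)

Do: sense[dir→west]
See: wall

Do: sense[dir→south]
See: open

Do: push[x→south]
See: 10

Do: move[dir→south]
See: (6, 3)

Do: sense[dir→east]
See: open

Do: push[x→east]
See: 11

Do: move[dir→east]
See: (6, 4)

Do: pop[]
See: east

Do: move[dir→west]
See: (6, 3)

Do: sense[dir→west]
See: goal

Do: move[dir→west]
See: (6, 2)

Answer: (6, 2)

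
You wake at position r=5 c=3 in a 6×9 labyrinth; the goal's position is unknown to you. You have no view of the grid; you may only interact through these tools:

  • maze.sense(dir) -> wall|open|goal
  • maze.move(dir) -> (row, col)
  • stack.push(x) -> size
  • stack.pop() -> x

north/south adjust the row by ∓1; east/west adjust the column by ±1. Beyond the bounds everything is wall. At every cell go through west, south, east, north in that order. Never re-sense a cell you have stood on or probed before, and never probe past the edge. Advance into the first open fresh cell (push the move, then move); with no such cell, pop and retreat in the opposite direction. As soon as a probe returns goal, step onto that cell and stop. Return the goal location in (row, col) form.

! 1. sense(dir=west) : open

! 2. push(x=west) : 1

! 3. move(dir=west) : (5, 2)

! 4. sense(dir=west) : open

! 5. push(x=west) : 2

! 6. move(dir=west) : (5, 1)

! 7. sense(dir=west) : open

! 8. push(x=west) : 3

! 9. move(dir=west) : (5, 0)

! 10. sense(dir=north) : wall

! 11. pop() : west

! 12. move(dir=east) : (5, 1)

! 13. sense(dir=north) : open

! 14. push(x=north) : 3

! 15. move(dir=north) : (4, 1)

! 16. sense(dir=east) : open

! 17. push(x=east) : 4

! 18. move(dir=east) : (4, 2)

! 19. sense(dir=east) : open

! 20. push(x=east) : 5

! 21. move(dir=east) : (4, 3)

! 22. sense(dir=east) : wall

! 23. sense(dir=north) : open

! 24. push(x=north) : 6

! 25. move(dir=north) : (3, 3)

! 26. sense(dir=west) : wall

! 27. sense(dir=east) : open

! 28. push(x=east) : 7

! 29. move(dir=east) : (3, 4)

! 30. sense(dir=east) : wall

! 31. sense(dir=north) : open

! 32. push(x=north) : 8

! 33. move(dir=north) : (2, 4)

! 34. sense(dir=west) : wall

! 35. sense(dir=east) : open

! 36. push(x=east) : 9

! 37. move(dir=east) : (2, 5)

! 38. sense(dir=east) : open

! 39. push(x=east) : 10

! 40. move(dir=east) : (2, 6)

! 41. sense(dir=south) : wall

! 42. sense(dir=east) : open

! 43. push(x=east) : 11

! 44. move(dir=east) : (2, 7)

! 45. sense(dir=south) : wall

! 46. sense(dir=east) : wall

! 47. sense(dir=north) : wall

! 48. pop() : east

! 49. move(dir=west) : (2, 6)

! 50. sense(dir=north) : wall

! 51. pop() : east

! 52. move(dir=west) : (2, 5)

! 53. sense(dir=north) : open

! 54. push(x=north) : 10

! 55. move(dir=north) : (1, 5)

! 56. sense(dir=west) : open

! 57. push(x=west) : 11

! 58. move(dir=west) : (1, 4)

! 59. sense(dir=west) : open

! 60. push(x=west) : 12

! 61. move(dir=west) : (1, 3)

! 62. sense(dir=west) : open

! 63. push(x=west) : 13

! 64. move(dir=west) : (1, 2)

! 65. sense(dir=west) : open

! 66. push(x=west) : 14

! 67. move(dir=west) : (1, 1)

! 68. sense(dir=west) : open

! 69. push(x=west) : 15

! 70. move(dir=west) : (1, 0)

! 71. sense(dir=south) : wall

! 72. sense(dir=north) : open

! 73. push(x=north) : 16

! 74. move(dir=north) : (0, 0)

! 75. sense(dir=east) : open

! 76. push(x=east) : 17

! 77. move(dir=east) : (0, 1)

! 78. sense(dir=east) : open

! 79. push(x=east) : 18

! 80. move(dir=east) : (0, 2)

! 81. sense(dir=east) : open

! 82. push(x=east) : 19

! 83. move(dir=east) : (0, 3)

! 84. sense(dir=east) : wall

! 85. pop() : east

! 86. move(dir=west) : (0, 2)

! 87. pop() : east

! 88. move(dir=west) : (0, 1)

! 89. pop() : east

! 90. move(dir=west) : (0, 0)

! 91. pop() : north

! 92. move(dir=south) : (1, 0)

! 93. pop() : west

! 94. move(dir=east) : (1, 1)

! 95. sense(dir=south) : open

! 96. push(x=south) : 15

! 97. move(dir=south) : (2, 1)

! 98. sense(dir=south) : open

! 99. push(x=south) : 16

! 100. move(dir=south) : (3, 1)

! 101. sense(dir=west) : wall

! 102. pop() : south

! 103. move(dir=north) : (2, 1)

! 104. sense(dir=east) : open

! 105. push(x=east) : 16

! 106. move(dir=east) : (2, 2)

! 107. pop() : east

! 108. move(dir=west) : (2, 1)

! 109. pop() : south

! 110. move(dir=north) : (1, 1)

! 111. pop() : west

! 112. move(dir=east) : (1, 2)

! 113. pop() : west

! 114. move(dir=east) : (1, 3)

! 115. pop() : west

! 116. move(dir=east) : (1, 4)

! 117. pop() : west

! 118. move(dir=east) : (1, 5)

! 119. sense(dir=north) : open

! 120. push(x=north) : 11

! 121. move(dir=north) : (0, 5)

! 122. sense(dir=east) : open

! 123. push(x=east) : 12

! 124. move(dir=east) : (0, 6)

! 125. sense(dir=east) : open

! 126. push(x=east) : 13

! 127. move(dir=east) : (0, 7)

! 128. sense(dir=east) : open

! 129. push(x=east) : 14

! 130. move(dir=east) : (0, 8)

! 131. sense(dir=south) : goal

! 132. move(dir=south) : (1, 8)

Answer: (1, 8)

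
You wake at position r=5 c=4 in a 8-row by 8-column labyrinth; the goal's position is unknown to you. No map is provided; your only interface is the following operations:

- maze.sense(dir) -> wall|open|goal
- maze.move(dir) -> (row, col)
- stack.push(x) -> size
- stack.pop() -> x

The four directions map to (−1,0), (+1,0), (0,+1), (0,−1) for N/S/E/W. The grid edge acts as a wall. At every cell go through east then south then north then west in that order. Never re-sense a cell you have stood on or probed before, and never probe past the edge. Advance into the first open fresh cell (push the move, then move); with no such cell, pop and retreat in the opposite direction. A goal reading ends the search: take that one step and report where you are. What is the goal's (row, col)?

·→ maze.sense(dir=east)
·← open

·→ stack.push(x=east)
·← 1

·→ maze.move(dir=east)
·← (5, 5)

·→ maze.sense(dir=east)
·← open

·→ stack.push(x=east)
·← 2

·→ maze.move(dir=east)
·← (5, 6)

·→ maze.sense(dir=east)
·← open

·→ stack.push(x=east)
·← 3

·→ maze.move(dir=east)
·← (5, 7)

·→ maze.sense(dir=south)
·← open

·→ stack.push(x=south)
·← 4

·→ maze.move(dir=south)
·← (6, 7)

·→ maze.sense(dir=south)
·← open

·→ stack.push(x=south)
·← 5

·→ maze.move(dir=south)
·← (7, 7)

·→ maze.sense(dir=west)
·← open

·→ stack.push(x=west)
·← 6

·→ maze.move(dir=west)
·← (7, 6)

·→ maze.sense(dir=north)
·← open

·→ stack.push(x=north)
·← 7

·→ maze.move(dir=north)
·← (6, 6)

·→ maze.sense(dir=west)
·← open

·→ stack.push(x=west)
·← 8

·→ maze.move(dir=west)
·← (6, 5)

·→ maze.sense(dir=south)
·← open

·→ stack.push(x=south)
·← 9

·→ maze.move(dir=south)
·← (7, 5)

·→ maze.sense(dir=west)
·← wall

·→ stack.pop()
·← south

·→ maze.move(dir=north)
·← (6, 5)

·→ maze.sense(dir=west)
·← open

·→ stack.push(x=west)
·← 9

·→ maze.move(dir=west)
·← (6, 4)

·→ maze.sense(dir=west)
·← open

·→ stack.push(x=west)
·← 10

·→ maze.move(dir=west)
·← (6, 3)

·→ maze.sense(dir=south)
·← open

·→ stack.push(x=south)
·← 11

·→ maze.move(dir=south)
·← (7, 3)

·→ maze.sense(dir=west)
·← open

·→ stack.push(x=west)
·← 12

·→ maze.move(dir=west)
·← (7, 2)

·→ maze.sense(dir=north)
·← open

·→ stack.push(x=north)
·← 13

·→ maze.move(dir=north)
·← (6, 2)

·→ maze.sense(dir=north)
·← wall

·→ maze.sense(dir=west)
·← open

·→ stack.push(x=west)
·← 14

·→ maze.move(dir=west)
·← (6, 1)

·→ maze.sense(dir=south)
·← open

·→ stack.push(x=south)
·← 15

·→ maze.move(dir=south)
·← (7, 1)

·→ maze.sense(dir=west)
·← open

·→ stack.push(x=west)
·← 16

·→ maze.move(dir=west)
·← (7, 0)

·→ maze.sense(dir=north)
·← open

·→ stack.push(x=north)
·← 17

·→ maze.move(dir=north)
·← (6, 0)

·→ maze.sense(dir=north)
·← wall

·→ stack.pop()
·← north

·→ maze.move(dir=south)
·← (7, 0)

·→ stack.pop()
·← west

·→ maze.move(dir=east)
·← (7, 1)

·→ stack.pop()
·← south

·→ maze.move(dir=north)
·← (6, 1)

·→ maze.sense(dir=north)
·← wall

·→ stack.pop()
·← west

·→ maze.move(dir=east)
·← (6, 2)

·→ stack.pop()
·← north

·→ maze.move(dir=south)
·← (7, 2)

·→ stack.pop()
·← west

·→ maze.move(dir=east)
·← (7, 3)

·→ stack.pop()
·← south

·→ maze.move(dir=north)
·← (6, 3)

·→ maze.sense(dir=north)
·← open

·→ stack.push(x=north)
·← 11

·→ maze.move(dir=north)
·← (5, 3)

·→ maze.sense(dir=north)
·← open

·→ stack.push(x=north)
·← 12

·→ maze.move(dir=north)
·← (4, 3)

·→ maze.sense(dir=east)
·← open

·→ stack.push(x=east)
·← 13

·→ maze.move(dir=east)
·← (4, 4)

·→ maze.sense(dir=east)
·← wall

·→ maze.sense(dir=north)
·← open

·→ stack.push(x=north)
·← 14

·→ maze.move(dir=north)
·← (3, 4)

·→ maze.sense(dir=east)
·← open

·→ stack.push(x=east)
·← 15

·→ maze.move(dir=east)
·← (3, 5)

·→ maze.sense(dir=east)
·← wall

·→ maze.sense(dir=north)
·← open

·→ stack.push(x=north)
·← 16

·→ maze.move(dir=north)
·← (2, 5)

·→ maze.sense(dir=east)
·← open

·→ stack.push(x=east)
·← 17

·→ maze.move(dir=east)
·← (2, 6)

·→ maze.sense(dir=east)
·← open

·→ stack.push(x=east)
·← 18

·→ maze.move(dir=east)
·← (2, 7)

·→ maze.sense(dir=south)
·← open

·→ stack.push(x=south)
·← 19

·→ maze.move(dir=south)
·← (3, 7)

·→ maze.sense(dir=south)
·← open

·→ stack.push(x=south)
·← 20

·→ maze.move(dir=south)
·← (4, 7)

·→ maze.sense(dir=west)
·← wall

·→ stack.pop()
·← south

·→ maze.move(dir=north)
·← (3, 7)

·→ stack.pop()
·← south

·→ maze.move(dir=north)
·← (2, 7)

·→ maze.sense(dir=north)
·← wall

·→ stack.pop()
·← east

·→ maze.move(dir=west)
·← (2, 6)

·→ maze.sense(dir=north)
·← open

·→ stack.push(x=north)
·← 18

·→ maze.move(dir=north)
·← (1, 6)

·→ maze.sense(dir=north)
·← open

·→ stack.push(x=north)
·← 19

·→ maze.move(dir=north)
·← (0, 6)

·→ maze.sense(dir=east)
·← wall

·→ maze.sense(dir=west)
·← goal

·→ maze.move(dir=west)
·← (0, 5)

Answer: (0, 5)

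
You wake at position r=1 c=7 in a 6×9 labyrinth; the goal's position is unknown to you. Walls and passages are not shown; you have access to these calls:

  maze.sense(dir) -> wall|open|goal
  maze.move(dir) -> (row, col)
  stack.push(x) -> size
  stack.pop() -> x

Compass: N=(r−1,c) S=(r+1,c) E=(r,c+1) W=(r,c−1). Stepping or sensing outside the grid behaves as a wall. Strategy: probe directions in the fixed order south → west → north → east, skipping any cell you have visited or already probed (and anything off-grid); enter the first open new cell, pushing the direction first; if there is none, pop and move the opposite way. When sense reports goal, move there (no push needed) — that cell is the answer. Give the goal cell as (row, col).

% sense dir: south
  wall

% sense dir: west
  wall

% sense dir: north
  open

% push x: north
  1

% move dir: north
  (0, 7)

% sense dir: west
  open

% push x: west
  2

% move dir: west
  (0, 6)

% sense dir: west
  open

% push x: west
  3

% move dir: west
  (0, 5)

% sense dir: south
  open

% push x: south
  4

% move dir: south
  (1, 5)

% sense dir: south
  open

% push x: south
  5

% move dir: south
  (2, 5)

% sense dir: south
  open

% push x: south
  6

% move dir: south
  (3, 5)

% sense dir: south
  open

% push x: south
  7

% move dir: south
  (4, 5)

% sense dir: south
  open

% push x: south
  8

% move dir: south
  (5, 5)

% sense dir: west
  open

% push x: west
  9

% move dir: west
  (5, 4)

% sense dir: west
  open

% push x: west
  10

% move dir: west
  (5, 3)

% sense dir: west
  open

% push x: west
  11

% move dir: west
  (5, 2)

% sense dir: west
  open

% push x: west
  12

% move dir: west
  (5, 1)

% sense dir: west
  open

% push x: west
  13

% move dir: west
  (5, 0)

% sense dir: north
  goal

% move dir: north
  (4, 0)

Answer: (4, 0)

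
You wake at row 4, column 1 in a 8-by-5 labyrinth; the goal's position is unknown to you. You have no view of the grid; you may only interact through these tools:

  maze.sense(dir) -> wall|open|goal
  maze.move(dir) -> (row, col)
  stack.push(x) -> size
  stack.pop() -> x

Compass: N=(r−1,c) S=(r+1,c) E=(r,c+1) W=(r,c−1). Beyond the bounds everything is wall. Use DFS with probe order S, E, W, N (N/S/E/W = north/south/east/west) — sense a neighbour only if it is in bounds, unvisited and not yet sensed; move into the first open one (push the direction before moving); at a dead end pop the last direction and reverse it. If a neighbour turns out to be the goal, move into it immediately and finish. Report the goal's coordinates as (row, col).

# 1. maze.sense(dir=south) : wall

# 2. maze.sense(dir=east) : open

# 3. stack.push(x=east) : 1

# 4. maze.move(dir=east) : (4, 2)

# 5. maze.sense(dir=south) : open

# 6. stack.push(x=south) : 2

# 7. maze.move(dir=south) : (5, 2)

# 8. maze.sense(dir=south) : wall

# 9. maze.sense(dir=east) : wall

# 10. stack.pop() : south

# 11. maze.move(dir=north) : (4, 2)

# 12. maze.sense(dir=east) : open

# 13. stack.push(x=east) : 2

# 14. maze.move(dir=east) : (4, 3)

# 15. maze.sense(dir=east) : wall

# 16. maze.sense(dir=north) : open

# 17. stack.push(x=north) : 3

# 18. maze.move(dir=north) : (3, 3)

# 19. maze.sense(dir=east) : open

# 20. stack.push(x=east) : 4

# 21. maze.move(dir=east) : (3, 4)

# 22. maze.sense(dir=north) : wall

# 23. stack.pop() : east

# 24. maze.move(dir=west) : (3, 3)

# 25. maze.sense(dir=west) : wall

# 26. maze.sense(dir=north) : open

# 27. stack.push(x=north) : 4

# 28. maze.move(dir=north) : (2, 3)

# 29. maze.sense(dir=west) : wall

# 30. maze.sense(dir=north) : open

# 31. stack.push(x=north) : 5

# 32. maze.move(dir=north) : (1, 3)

# 33. maze.sense(dir=east) : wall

# 34. maze.sense(dir=west) : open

# 35. stack.push(x=west) : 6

# 36. maze.move(dir=west) : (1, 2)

# 37. maze.sense(dir=west) : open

# 38. stack.push(x=west) : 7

# 39. maze.move(dir=west) : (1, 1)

# 40. maze.sense(dir=south) : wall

# 41. maze.sense(dir=west) : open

# 42. stack.push(x=west) : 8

# 43. maze.move(dir=west) : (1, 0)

# 44. maze.sense(dir=south) : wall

# 45. maze.sense(dir=north) : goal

# 46. maze.move(dir=north) : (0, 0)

Answer: (0, 0)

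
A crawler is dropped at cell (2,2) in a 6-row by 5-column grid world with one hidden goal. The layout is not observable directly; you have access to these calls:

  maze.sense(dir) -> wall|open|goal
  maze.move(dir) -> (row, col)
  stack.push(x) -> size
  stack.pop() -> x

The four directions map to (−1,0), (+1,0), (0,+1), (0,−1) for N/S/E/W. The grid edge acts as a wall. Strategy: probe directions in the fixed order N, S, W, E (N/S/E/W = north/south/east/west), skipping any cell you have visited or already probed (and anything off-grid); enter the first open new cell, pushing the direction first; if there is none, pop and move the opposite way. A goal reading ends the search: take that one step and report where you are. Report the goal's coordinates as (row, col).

Invoking maze.sense using dir→north, — result: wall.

Then maze.sense using dir→south, and get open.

I run stack.push using x→south, and see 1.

Calling maze.move using dir→south, — result: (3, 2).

Using maze.sense using dir→south, : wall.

I use maze.sense using dir→west, : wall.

Invoking maze.sense using dir→east, which returns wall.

Now I run stack.pop, giving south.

I run maze.move using dir→north, giving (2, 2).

Then maze.sense using dir→west, : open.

Using stack.push using x→west, : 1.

Next I call maze.move using dir→west, : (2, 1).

Invoking maze.sense using dir→north, → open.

I try stack.push using x→north, giving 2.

I run maze.move using dir→north, : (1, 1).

Using maze.sense using dir→north, giving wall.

Now I run maze.sense using dir→west, → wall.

I call stack.pop(), : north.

Next I call maze.move using dir→south, — result: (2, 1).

Using maze.sense using dir→west, yielding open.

Now I run stack.push using x→west, and observe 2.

Calling maze.move using dir→west, giving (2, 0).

Using maze.sense using dir→south, and observe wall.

I run stack.pop, → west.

Using maze.move using dir→east, → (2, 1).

Next I call stack.pop, and see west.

I call maze.move using dir→east, → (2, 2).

Calling maze.sense using dir→east, : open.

Next I call stack.push using x→east, → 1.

Next I call maze.move using dir→east, and see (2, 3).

I try maze.sense using dir→north, and observe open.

Invoking stack.push using x→north, and see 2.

Now I run maze.move using dir→north, giving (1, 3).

Calling maze.sense using dir→north, giving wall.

Next I call maze.sense using dir→east, : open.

Next I call stack.push using x→east, — result: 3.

I run maze.move using dir→east, and see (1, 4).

Invoking maze.sense using dir→north, and observe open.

I try stack.push using x→north, → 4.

I call maze.move using dir→north, : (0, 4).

Invoking stack.pop(), yielding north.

I call maze.move using dir→south, and observe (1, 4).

I run maze.sense using dir→south, and get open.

I run stack.push using x→south, and see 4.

Using maze.move using dir→south, and get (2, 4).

I invoke maze.sense using dir→south, : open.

I invoke stack.push using x→south, → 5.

Invoking maze.move using dir→south, : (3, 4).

I invoke maze.sense using dir→south, : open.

Using stack.push using x→south, — result: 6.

Then maze.move using dir→south, yielding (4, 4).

Then maze.sense using dir→south, giving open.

Invoking stack.push using x→south, giving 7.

I run maze.move using dir→south, and observe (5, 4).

I invoke maze.sense using dir→west, yielding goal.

I run maze.move using dir→west, and see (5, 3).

Answer: (5, 3)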